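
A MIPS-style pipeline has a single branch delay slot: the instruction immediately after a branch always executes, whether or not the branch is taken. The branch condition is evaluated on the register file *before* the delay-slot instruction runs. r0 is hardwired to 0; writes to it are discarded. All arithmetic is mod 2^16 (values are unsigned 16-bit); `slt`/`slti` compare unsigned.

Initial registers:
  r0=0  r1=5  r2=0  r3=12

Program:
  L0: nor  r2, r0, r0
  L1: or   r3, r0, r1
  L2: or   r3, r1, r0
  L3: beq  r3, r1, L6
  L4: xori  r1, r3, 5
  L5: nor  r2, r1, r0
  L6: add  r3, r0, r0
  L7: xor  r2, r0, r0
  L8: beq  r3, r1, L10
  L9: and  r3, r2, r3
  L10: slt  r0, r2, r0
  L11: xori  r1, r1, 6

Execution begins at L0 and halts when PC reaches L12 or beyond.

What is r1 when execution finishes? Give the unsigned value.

  step pc=0: nor  r2, r0, r0  regs=(0,5,65535,12)
  step pc=1: or   r3, r0, r1  regs=(0,5,65535,5)
  step pc=2: or   r3, r1, r0  regs=(0,5,65535,5)
  step pc=3: beq  r3, r1, L6  cond=T  regs=(0,5,65535,5)
  step pc=4: xori  r1, r3, 5  regs=(0,0,65535,5)
  step pc=6: add  r3, r0, r0  regs=(0,0,65535,0)
  step pc=7: xor  r2, r0, r0  regs=(0,0,0,0)
  step pc=8: beq  r3, r1, L10  cond=T  regs=(0,0,0,0)
  step pc=9: and  r3, r2, r3  regs=(0,0,0,0)
  step pc=10: slt  r0, r2, r0  regs=(0,0,0,0)
  step pc=11: xori  r1, r1, 6  regs=(0,6,0,0)

6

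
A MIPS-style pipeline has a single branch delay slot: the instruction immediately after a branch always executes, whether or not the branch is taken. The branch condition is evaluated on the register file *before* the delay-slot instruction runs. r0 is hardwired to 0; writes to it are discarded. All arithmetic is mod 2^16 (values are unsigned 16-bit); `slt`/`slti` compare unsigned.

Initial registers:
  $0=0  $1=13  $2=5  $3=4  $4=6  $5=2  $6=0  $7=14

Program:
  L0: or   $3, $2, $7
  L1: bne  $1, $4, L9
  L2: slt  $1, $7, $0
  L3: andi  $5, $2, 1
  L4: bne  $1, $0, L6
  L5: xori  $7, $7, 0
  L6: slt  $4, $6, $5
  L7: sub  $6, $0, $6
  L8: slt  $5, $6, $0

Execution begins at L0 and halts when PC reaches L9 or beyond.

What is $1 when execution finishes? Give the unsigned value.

0

[0] or   $3, $2, $7  →  {$0:0, $1:13, $2:5, $3:15, $4:6, $5:2, $6:0, $7:14}
[1] bne  $1, $4, L9  →  {$0:0, $1:13, $2:5, $3:15, $4:6, $5:2, $6:0, $7:14}  ⟨branch taken⟩
[2] slt  $1, $7, $0  →  {$0:0, $1:0, $2:5, $3:15, $4:6, $5:2, $6:0, $7:14}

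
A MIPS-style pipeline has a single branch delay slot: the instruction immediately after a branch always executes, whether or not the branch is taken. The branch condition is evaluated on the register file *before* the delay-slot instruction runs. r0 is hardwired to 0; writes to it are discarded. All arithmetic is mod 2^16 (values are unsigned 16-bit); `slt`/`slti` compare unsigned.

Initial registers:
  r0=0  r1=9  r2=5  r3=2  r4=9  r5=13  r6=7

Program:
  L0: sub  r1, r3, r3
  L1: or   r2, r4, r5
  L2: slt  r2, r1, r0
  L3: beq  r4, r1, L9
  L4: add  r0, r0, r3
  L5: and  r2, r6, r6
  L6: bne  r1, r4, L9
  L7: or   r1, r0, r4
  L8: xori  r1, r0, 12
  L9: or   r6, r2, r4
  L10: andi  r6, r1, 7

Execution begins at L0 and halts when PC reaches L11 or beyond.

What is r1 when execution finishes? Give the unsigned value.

PC=0  sub  r1, r3, r3        | r0=0 r1=0 r2=5 r3=2 r4=9 r5=13 r6=7
PC=1  or   r2, r4, r5        | r0=0 r1=0 r2=13 r3=2 r4=9 r5=13 r6=7
PC=2  slt  r2, r1, r0        | r0=0 r1=0 r2=0 r3=2 r4=9 r5=13 r6=7
PC=3  beq  r4, r1, L9        | r0=0 r1=0 r2=0 r3=2 r4=9 r5=13 r6=7  [not taken]
PC=4  add  r0, r0, r3        | r0=0 r1=0 r2=0 r3=2 r4=9 r5=13 r6=7
PC=5  and  r2, r6, r6        | r0=0 r1=0 r2=7 r3=2 r4=9 r5=13 r6=7
PC=6  bne  r1, r4, L9        | r0=0 r1=0 r2=7 r3=2 r4=9 r5=13 r6=7  [TAKEN]
PC=7  or   r1, r0, r4        | r0=0 r1=9 r2=7 r3=2 r4=9 r5=13 r6=7
PC=9  or   r6, r2, r4        | r0=0 r1=9 r2=7 r3=2 r4=9 r5=13 r6=15
PC=10 andi  r6, r1, 7        | r0=0 r1=9 r2=7 r3=2 r4=9 r5=13 r6=1

9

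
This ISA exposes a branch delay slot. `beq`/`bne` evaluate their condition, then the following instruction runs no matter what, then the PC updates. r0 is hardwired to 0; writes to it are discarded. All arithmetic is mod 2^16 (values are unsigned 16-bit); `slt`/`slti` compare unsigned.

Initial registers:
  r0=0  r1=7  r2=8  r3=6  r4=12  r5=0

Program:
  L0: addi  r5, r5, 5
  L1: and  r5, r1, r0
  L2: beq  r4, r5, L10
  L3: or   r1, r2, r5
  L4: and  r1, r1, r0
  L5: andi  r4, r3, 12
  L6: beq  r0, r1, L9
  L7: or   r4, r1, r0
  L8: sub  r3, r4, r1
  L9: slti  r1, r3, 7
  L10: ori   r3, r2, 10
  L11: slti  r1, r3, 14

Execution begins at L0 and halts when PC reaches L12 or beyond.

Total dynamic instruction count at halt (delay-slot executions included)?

#0 addi  r5, r5, 5 ; 0/7/8/6/12/5
#1 and  r5, r1, r0 ; 0/7/8/6/12/0
#2 beq  r4, r5, L10 ; 0/7/8/6/12/0 ; →fallthru
#3 or   r1, r2, r5 ; 0/8/8/6/12/0
#4 and  r1, r1, r0 ; 0/0/8/6/12/0
#5 andi  r4, r3, 12 ; 0/0/8/6/4/0
#6 beq  r0, r1, L9 ; 0/0/8/6/4/0 ; →target
#7 or   r4, r1, r0 ; 0/0/8/6/0/0
#9 slti  r1, r3, 7 ; 0/1/8/6/0/0
#10 ori   r3, r2, 10 ; 0/1/8/10/0/0
#11 slti  r1, r3, 14 ; 0/1/8/10/0/0

11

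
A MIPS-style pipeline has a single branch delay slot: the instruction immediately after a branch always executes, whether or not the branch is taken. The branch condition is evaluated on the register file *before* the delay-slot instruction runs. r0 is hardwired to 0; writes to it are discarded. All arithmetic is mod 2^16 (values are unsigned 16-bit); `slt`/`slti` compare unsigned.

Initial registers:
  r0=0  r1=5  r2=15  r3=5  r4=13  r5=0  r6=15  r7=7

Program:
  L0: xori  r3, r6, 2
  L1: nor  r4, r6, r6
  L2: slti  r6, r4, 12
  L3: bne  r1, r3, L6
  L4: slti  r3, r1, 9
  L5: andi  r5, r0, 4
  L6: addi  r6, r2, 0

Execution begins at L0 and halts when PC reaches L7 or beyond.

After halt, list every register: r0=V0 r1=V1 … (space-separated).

r0=0 r1=5 r2=15 r3=1 r4=65520 r5=0 r6=15 r7=7

  step pc=0: xori  r3, r6, 2  regs=(0,5,15,13,13,0,15,7)
  step pc=1: nor  r4, r6, r6  regs=(0,5,15,13,65520,0,15,7)
  step pc=2: slti  r6, r4, 12  regs=(0,5,15,13,65520,0,0,7)
  step pc=3: bne  r1, r3, L6  cond=T  regs=(0,5,15,13,65520,0,0,7)
  step pc=4: slti  r3, r1, 9  regs=(0,5,15,1,65520,0,0,7)
  step pc=6: addi  r6, r2, 0  regs=(0,5,15,1,65520,0,15,7)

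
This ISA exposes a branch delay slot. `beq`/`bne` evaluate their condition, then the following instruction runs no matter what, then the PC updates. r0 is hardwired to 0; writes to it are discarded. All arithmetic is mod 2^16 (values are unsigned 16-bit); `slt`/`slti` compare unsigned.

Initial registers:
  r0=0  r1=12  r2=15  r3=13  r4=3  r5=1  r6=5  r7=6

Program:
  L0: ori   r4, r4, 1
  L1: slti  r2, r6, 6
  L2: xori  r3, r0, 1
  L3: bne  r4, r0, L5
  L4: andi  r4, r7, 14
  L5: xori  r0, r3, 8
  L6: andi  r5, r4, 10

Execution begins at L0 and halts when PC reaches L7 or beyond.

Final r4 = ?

#0 ori   r4, r4, 1 ; 0/12/15/13/3/1/5/6
#1 slti  r2, r6, 6 ; 0/12/1/13/3/1/5/6
#2 xori  r3, r0, 1 ; 0/12/1/1/3/1/5/6
#3 bne  r4, r0, L5 ; 0/12/1/1/3/1/5/6 ; →target
#4 andi  r4, r7, 14 ; 0/12/1/1/6/1/5/6
#5 xori  r0, r3, 8 ; 0/12/1/1/6/1/5/6
#6 andi  r5, r4, 10 ; 0/12/1/1/6/2/5/6

6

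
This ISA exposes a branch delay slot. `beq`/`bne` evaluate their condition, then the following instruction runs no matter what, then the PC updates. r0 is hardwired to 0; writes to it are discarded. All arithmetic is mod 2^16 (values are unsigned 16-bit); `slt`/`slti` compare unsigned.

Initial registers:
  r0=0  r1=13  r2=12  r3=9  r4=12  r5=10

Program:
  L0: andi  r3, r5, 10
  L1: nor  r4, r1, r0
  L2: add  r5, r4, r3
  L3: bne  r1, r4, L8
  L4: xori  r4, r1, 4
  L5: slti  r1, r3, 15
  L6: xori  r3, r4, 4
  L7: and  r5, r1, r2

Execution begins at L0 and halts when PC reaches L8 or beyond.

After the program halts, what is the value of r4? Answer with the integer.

9

PC=0  andi  r3, r5, 10       | r0=0 r1=13 r2=12 r3=10 r4=12 r5=10
PC=1  nor  r4, r1, r0        | r0=0 r1=13 r2=12 r3=10 r4=65522 r5=10
PC=2  add  r5, r4, r3        | r0=0 r1=13 r2=12 r3=10 r4=65522 r5=65532
PC=3  bne  r1, r4, L8        | r0=0 r1=13 r2=12 r3=10 r4=65522 r5=65532  [TAKEN]
PC=4  xori  r4, r1, 4        | r0=0 r1=13 r2=12 r3=10 r4=9 r5=65532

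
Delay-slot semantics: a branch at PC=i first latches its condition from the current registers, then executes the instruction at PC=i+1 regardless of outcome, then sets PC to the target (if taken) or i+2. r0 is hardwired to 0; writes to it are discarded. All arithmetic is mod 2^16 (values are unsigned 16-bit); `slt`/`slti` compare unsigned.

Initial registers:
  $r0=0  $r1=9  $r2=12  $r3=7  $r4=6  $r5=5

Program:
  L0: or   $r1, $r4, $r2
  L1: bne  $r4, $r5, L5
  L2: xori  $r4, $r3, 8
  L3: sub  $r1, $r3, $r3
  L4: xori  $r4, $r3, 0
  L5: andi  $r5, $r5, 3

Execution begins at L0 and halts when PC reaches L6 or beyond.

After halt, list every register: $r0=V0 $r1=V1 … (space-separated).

$r0=0 $r1=14 $r2=12 $r3=7 $r4=15 $r5=1

  step pc=0: or   $r1, $r4, $r2  regs=(0,14,12,7,6,5)
  step pc=1: bne  $r4, $r5, L5  cond=T  regs=(0,14,12,7,6,5)
  step pc=2: xori  $r4, $r3, 8  regs=(0,14,12,7,15,5)
  step pc=5: andi  $r5, $r5, 3  regs=(0,14,12,7,15,1)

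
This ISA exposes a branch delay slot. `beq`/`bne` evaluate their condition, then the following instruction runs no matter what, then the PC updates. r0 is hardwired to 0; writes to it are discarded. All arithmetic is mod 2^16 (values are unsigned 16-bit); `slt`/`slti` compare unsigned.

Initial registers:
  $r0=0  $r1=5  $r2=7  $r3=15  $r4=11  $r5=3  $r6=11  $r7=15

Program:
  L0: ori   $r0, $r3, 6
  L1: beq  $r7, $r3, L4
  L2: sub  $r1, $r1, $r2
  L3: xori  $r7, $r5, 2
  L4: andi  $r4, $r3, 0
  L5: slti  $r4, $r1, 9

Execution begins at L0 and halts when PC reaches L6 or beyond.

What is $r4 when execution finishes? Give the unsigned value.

PC=0  ori   $r0, $r3, 6      | $r0=0 $r1=5 $r2=7 $r3=15 $r4=11 $r5=3 $r6=11 $r7=15
PC=1  beq  $r7, $r3, L4      | $r0=0 $r1=5 $r2=7 $r3=15 $r4=11 $r5=3 $r6=11 $r7=15  [TAKEN]
PC=2  sub  $r1, $r1, $r2     | $r0=0 $r1=65534 $r2=7 $r3=15 $r4=11 $r5=3 $r6=11 $r7=15
PC=4  andi  $r4, $r3, 0      | $r0=0 $r1=65534 $r2=7 $r3=15 $r4=0 $r5=3 $r6=11 $r7=15
PC=5  slti  $r4, $r1, 9      | $r0=0 $r1=65534 $r2=7 $r3=15 $r4=0 $r5=3 $r6=11 $r7=15

0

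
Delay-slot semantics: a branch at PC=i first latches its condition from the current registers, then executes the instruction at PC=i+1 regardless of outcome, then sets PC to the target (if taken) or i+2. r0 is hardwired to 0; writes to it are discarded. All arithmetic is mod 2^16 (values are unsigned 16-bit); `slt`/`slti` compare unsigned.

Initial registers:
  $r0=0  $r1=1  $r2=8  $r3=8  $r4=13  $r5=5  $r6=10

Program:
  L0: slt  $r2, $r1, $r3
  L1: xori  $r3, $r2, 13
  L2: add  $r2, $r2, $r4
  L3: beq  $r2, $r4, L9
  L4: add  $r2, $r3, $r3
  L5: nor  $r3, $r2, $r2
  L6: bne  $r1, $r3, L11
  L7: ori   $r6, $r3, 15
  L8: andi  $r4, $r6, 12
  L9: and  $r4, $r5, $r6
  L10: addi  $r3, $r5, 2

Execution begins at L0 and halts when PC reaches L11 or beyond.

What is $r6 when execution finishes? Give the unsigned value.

65519

#0 slt  $r2, $r1, $r3 ; 0/1/1/8/13/5/10
#1 xori  $r3, $r2, 13 ; 0/1/1/12/13/5/10
#2 add  $r2, $r2, $r4 ; 0/1/14/12/13/5/10
#3 beq  $r2, $r4, L9 ; 0/1/14/12/13/5/10 ; →fallthru
#4 add  $r2, $r3, $r3 ; 0/1/24/12/13/5/10
#5 nor  $r3, $r2, $r2 ; 0/1/24/65511/13/5/10
#6 bne  $r1, $r3, L11 ; 0/1/24/65511/13/5/10 ; →target
#7 ori   $r6, $r3, 15 ; 0/1/24/65511/13/5/65519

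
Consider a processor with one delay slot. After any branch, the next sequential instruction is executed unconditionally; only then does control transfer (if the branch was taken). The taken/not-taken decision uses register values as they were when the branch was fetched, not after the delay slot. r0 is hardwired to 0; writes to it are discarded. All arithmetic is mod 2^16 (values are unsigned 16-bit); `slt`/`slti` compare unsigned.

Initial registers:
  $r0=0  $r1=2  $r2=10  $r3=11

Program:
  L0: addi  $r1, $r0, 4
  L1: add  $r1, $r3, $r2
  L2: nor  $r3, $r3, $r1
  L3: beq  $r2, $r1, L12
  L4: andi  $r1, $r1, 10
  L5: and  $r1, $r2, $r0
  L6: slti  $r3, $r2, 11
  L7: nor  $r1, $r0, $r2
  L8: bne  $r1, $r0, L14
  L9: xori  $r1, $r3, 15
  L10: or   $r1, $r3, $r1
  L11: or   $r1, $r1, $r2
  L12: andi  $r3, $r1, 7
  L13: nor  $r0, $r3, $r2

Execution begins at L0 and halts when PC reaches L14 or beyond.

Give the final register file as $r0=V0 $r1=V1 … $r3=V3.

  step pc=0: addi  $r1, $r0, 4  regs=(0,4,10,11)
  step pc=1: add  $r1, $r3, $r2  regs=(0,21,10,11)
  step pc=2: nor  $r3, $r3, $r1  regs=(0,21,10,65504)
  step pc=3: beq  $r2, $r1, L12  cond=F  regs=(0,21,10,65504)
  step pc=4: andi  $r1, $r1, 10  regs=(0,0,10,65504)
  step pc=5: and  $r1, $r2, $r0  regs=(0,0,10,65504)
  step pc=6: slti  $r3, $r2, 11  regs=(0,0,10,1)
  step pc=7: nor  $r1, $r0, $r2  regs=(0,65525,10,1)
  step pc=8: bne  $r1, $r0, L14  cond=T  regs=(0,65525,10,1)
  step pc=9: xori  $r1, $r3, 15  regs=(0,14,10,1)

$r0=0 $r1=14 $r2=10 $r3=1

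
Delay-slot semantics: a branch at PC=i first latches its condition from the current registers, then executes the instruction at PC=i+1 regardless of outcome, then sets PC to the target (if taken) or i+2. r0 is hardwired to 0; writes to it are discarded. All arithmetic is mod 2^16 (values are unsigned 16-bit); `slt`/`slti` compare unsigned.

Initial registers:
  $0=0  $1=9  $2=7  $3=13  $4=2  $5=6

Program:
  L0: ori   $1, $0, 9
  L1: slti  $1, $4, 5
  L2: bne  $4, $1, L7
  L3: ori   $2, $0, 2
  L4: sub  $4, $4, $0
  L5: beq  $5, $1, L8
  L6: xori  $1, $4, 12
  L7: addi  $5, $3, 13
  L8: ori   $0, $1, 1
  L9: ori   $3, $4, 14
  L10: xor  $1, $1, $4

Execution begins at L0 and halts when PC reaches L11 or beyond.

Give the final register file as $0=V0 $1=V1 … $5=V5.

$0=0 $1=3 $2=2 $3=14 $4=2 $5=26

[0] ori   $1, $0, 9  →  {$0:0, $1:9, $2:7, $3:13, $4:2, $5:6}
[1] slti  $1, $4, 5  →  {$0:0, $1:1, $2:7, $3:13, $4:2, $5:6}
[2] bne  $4, $1, L7  →  {$0:0, $1:1, $2:7, $3:13, $4:2, $5:6}  ⟨branch taken⟩
[3] ori   $2, $0, 2  →  {$0:0, $1:1, $2:2, $3:13, $4:2, $5:6}
[7] addi  $5, $3, 13  →  {$0:0, $1:1, $2:2, $3:13, $4:2, $5:26}
[8] ori   $0, $1, 1  →  {$0:0, $1:1, $2:2, $3:13, $4:2, $5:26}
[9] ori   $3, $4, 14  →  {$0:0, $1:1, $2:2, $3:14, $4:2, $5:26}
[10] xor  $1, $1, $4  →  {$0:0, $1:3, $2:2, $3:14, $4:2, $5:26}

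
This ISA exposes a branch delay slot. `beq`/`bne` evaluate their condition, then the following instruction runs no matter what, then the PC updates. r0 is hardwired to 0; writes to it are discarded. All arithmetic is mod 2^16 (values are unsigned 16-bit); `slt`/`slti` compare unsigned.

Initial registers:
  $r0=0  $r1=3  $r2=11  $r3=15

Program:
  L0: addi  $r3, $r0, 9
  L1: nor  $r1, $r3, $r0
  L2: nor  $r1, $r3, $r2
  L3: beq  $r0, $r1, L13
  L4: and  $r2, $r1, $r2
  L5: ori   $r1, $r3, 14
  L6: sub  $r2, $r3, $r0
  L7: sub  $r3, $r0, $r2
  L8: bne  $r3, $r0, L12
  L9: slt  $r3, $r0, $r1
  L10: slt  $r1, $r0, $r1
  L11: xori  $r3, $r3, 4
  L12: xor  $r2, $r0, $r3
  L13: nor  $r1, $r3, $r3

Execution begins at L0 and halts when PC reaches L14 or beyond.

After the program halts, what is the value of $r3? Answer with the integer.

1

[0] addi  $r3, $r0, 9  →  {$r0:0, $r1:3, $r2:11, $r3:9}
[1] nor  $r1, $r3, $r0  →  {$r0:0, $r1:65526, $r2:11, $r3:9}
[2] nor  $r1, $r3, $r2  →  {$r0:0, $r1:65524, $r2:11, $r3:9}
[3] beq  $r0, $r1, L13  →  {$r0:0, $r1:65524, $r2:11, $r3:9}  ⟨branch fallthrough⟩
[4] and  $r2, $r1, $r2  →  {$r0:0, $r1:65524, $r2:0, $r3:9}
[5] ori   $r1, $r3, 14  →  {$r0:0, $r1:15, $r2:0, $r3:9}
[6] sub  $r2, $r3, $r0  →  {$r0:0, $r1:15, $r2:9, $r3:9}
[7] sub  $r3, $r0, $r2  →  {$r0:0, $r1:15, $r2:9, $r3:65527}
[8] bne  $r3, $r0, L12  →  {$r0:0, $r1:15, $r2:9, $r3:65527}  ⟨branch taken⟩
[9] slt  $r3, $r0, $r1  →  {$r0:0, $r1:15, $r2:9, $r3:1}
[12] xor  $r2, $r0, $r3  →  {$r0:0, $r1:15, $r2:1, $r3:1}
[13] nor  $r1, $r3, $r3  →  {$r0:0, $r1:65534, $r2:1, $r3:1}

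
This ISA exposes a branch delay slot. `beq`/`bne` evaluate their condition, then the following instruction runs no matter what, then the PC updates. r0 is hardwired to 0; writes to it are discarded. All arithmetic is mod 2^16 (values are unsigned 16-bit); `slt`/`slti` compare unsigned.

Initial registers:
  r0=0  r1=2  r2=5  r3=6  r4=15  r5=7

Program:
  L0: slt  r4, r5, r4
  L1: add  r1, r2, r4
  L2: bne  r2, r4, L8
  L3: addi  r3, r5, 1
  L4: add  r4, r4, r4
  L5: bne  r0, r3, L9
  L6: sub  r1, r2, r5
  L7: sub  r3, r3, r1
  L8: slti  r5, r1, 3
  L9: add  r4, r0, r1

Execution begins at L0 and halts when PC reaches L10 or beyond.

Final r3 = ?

8

PC=0  slt  r4, r5, r4        | r0=0 r1=2 r2=5 r3=6 r4=1 r5=7
PC=1  add  r1, r2, r4        | r0=0 r1=6 r2=5 r3=6 r4=1 r5=7
PC=2  bne  r2, r4, L8        | r0=0 r1=6 r2=5 r3=6 r4=1 r5=7  [TAKEN]
PC=3  addi  r3, r5, 1        | r0=0 r1=6 r2=5 r3=8 r4=1 r5=7
PC=8  slti  r5, r1, 3        | r0=0 r1=6 r2=5 r3=8 r4=1 r5=0
PC=9  add  r4, r0, r1        | r0=0 r1=6 r2=5 r3=8 r4=6 r5=0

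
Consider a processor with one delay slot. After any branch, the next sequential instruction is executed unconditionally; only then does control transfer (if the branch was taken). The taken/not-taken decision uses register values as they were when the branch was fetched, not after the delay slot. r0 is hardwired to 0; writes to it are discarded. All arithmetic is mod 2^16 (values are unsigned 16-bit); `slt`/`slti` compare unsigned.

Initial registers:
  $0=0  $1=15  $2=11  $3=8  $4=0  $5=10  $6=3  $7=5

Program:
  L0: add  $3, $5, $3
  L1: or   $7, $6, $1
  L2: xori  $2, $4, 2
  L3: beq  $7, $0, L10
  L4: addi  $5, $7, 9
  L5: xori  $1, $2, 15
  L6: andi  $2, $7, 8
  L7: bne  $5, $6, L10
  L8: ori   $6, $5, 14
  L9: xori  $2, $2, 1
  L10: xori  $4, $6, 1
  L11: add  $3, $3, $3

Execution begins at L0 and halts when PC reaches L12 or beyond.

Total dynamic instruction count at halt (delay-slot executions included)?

  step pc=0: add  $3, $5, $3  regs=(0,15,11,18,0,10,3,5)
  step pc=1: or   $7, $6, $1  regs=(0,15,11,18,0,10,3,15)
  step pc=2: xori  $2, $4, 2  regs=(0,15,2,18,0,10,3,15)
  step pc=3: beq  $7, $0, L10  cond=F  regs=(0,15,2,18,0,10,3,15)
  step pc=4: addi  $5, $7, 9  regs=(0,15,2,18,0,24,3,15)
  step pc=5: xori  $1, $2, 15  regs=(0,13,2,18,0,24,3,15)
  step pc=6: andi  $2, $7, 8  regs=(0,13,8,18,0,24,3,15)
  step pc=7: bne  $5, $6, L10  cond=T  regs=(0,13,8,18,0,24,3,15)
  step pc=8: ori   $6, $5, 14  regs=(0,13,8,18,0,24,30,15)
  step pc=10: xori  $4, $6, 1  regs=(0,13,8,18,31,24,30,15)
  step pc=11: add  $3, $3, $3  regs=(0,13,8,36,31,24,30,15)

11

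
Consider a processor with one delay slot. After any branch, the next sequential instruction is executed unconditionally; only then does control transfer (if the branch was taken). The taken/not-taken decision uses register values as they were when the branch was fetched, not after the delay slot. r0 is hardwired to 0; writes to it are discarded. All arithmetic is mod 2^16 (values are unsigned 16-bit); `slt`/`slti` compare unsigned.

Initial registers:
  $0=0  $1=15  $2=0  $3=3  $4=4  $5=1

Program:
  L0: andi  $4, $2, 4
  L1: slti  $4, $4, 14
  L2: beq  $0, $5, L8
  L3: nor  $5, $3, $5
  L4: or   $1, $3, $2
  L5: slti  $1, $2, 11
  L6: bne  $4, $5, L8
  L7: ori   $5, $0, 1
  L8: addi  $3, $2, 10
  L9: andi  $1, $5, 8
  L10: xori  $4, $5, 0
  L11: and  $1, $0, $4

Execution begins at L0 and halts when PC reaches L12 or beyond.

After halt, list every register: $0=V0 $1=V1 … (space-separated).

PC=0  andi  $4, $2, 4        | $0=0 $1=15 $2=0 $3=3 $4=0 $5=1
PC=1  slti  $4, $4, 14       | $0=0 $1=15 $2=0 $3=3 $4=1 $5=1
PC=2  beq  $0, $5, L8        | $0=0 $1=15 $2=0 $3=3 $4=1 $5=1  [not taken]
PC=3  nor  $5, $3, $5        | $0=0 $1=15 $2=0 $3=3 $4=1 $5=65532
PC=4  or   $1, $3, $2        | $0=0 $1=3 $2=0 $3=3 $4=1 $5=65532
PC=5  slti  $1, $2, 11       | $0=0 $1=1 $2=0 $3=3 $4=1 $5=65532
PC=6  bne  $4, $5, L8        | $0=0 $1=1 $2=0 $3=3 $4=1 $5=65532  [TAKEN]
PC=7  ori   $5, $0, 1        | $0=0 $1=1 $2=0 $3=3 $4=1 $5=1
PC=8  addi  $3, $2, 10       | $0=0 $1=1 $2=0 $3=10 $4=1 $5=1
PC=9  andi  $1, $5, 8        | $0=0 $1=0 $2=0 $3=10 $4=1 $5=1
PC=10 xori  $4, $5, 0        | $0=0 $1=0 $2=0 $3=10 $4=1 $5=1
PC=11 and  $1, $0, $4        | $0=0 $1=0 $2=0 $3=10 $4=1 $5=1

$0=0 $1=0 $2=0 $3=10 $4=1 $5=1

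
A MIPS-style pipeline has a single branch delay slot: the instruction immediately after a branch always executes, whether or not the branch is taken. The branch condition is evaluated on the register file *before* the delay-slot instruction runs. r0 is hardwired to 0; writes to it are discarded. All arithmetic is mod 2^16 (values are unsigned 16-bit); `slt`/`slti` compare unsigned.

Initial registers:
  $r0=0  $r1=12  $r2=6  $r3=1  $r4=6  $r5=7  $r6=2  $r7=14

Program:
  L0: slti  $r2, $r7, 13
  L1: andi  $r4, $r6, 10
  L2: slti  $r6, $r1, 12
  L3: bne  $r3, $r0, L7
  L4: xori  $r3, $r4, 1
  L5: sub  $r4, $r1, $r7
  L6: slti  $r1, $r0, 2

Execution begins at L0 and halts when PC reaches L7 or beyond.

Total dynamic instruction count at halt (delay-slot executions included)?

5

PC=0  slti  $r2, $r7, 13     | $r0=0 $r1=12 $r2=0 $r3=1 $r4=6 $r5=7 $r6=2 $r7=14
PC=1  andi  $r4, $r6, 10     | $r0=0 $r1=12 $r2=0 $r3=1 $r4=2 $r5=7 $r6=2 $r7=14
PC=2  slti  $r6, $r1, 12     | $r0=0 $r1=12 $r2=0 $r3=1 $r4=2 $r5=7 $r6=0 $r7=14
PC=3  bne  $r3, $r0, L7      | $r0=0 $r1=12 $r2=0 $r3=1 $r4=2 $r5=7 $r6=0 $r7=14  [TAKEN]
PC=4  xori  $r3, $r4, 1      | $r0=0 $r1=12 $r2=0 $r3=3 $r4=2 $r5=7 $r6=0 $r7=14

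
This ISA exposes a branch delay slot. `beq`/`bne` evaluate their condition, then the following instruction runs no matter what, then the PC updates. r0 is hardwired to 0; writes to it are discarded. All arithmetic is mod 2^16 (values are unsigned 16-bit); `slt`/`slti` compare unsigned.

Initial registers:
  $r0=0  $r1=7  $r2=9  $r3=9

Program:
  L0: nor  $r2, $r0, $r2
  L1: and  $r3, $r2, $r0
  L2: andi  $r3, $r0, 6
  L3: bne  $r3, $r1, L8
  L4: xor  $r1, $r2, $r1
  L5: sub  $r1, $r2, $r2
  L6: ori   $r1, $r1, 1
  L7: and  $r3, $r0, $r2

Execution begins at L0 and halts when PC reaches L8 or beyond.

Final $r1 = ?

65521

[0] nor  $r2, $r0, $r2  →  {$r0:0, $r1:7, $r2:65526, $r3:9}
[1] and  $r3, $r2, $r0  →  {$r0:0, $r1:7, $r2:65526, $r3:0}
[2] andi  $r3, $r0, 6  →  {$r0:0, $r1:7, $r2:65526, $r3:0}
[3] bne  $r3, $r1, L8  →  {$r0:0, $r1:7, $r2:65526, $r3:0}  ⟨branch taken⟩
[4] xor  $r1, $r2, $r1  →  {$r0:0, $r1:65521, $r2:65526, $r3:0}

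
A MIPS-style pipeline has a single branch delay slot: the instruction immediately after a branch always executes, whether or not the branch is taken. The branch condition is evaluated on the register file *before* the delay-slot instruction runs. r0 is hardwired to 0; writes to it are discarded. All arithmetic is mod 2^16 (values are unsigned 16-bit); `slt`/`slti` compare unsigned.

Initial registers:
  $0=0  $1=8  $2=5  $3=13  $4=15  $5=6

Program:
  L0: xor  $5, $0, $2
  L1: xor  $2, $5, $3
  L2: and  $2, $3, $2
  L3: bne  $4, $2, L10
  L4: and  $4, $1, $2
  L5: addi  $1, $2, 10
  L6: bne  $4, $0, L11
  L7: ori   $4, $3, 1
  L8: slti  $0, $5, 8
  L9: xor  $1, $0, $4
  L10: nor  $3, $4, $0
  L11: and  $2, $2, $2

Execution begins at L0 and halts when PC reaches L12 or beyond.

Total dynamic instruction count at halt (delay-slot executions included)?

PC=0  xor  $5, $0, $2        | $0=0 $1=8 $2=5 $3=13 $4=15 $5=5
PC=1  xor  $2, $5, $3        | $0=0 $1=8 $2=8 $3=13 $4=15 $5=5
PC=2  and  $2, $3, $2        | $0=0 $1=8 $2=8 $3=13 $4=15 $5=5
PC=3  bne  $4, $2, L10       | $0=0 $1=8 $2=8 $3=13 $4=15 $5=5  [TAKEN]
PC=4  and  $4, $1, $2        | $0=0 $1=8 $2=8 $3=13 $4=8 $5=5
PC=10 nor  $3, $4, $0        | $0=0 $1=8 $2=8 $3=65527 $4=8 $5=5
PC=11 and  $2, $2, $2        | $0=0 $1=8 $2=8 $3=65527 $4=8 $5=5

7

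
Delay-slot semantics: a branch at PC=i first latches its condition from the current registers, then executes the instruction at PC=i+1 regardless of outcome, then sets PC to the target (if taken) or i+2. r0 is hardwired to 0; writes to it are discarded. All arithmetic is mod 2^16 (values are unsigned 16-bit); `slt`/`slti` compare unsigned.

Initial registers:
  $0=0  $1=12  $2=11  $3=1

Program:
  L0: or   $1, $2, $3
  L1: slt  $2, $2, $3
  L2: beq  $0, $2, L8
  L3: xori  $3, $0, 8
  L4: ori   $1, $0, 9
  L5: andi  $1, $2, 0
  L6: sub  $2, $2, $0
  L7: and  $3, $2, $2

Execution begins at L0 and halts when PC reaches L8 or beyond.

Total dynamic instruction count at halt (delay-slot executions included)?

#0 or   $1, $2, $3 ; 0/11/11/1
#1 slt  $2, $2, $3 ; 0/11/0/1
#2 beq  $0, $2, L8 ; 0/11/0/1 ; →target
#3 xori  $3, $0, 8 ; 0/11/0/8

4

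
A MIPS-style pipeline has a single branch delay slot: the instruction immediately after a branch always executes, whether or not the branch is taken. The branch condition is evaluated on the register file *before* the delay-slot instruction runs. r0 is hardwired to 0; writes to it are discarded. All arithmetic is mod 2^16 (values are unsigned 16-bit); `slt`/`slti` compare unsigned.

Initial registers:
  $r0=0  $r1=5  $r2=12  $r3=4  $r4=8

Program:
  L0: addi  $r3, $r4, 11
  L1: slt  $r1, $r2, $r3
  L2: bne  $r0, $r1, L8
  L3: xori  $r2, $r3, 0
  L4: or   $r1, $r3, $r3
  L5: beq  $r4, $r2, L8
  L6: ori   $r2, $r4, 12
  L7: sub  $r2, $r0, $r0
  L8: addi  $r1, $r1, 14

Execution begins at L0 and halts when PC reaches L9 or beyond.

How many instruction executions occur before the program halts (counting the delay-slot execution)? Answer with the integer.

5

  step pc=0: addi  $r3, $r4, 11  regs=(0,5,12,19,8)
  step pc=1: slt  $r1, $r2, $r3  regs=(0,1,12,19,8)
  step pc=2: bne  $r0, $r1, L8  cond=T  regs=(0,1,12,19,8)
  step pc=3: xori  $r2, $r3, 0  regs=(0,1,19,19,8)
  step pc=8: addi  $r1, $r1, 14  regs=(0,15,19,19,8)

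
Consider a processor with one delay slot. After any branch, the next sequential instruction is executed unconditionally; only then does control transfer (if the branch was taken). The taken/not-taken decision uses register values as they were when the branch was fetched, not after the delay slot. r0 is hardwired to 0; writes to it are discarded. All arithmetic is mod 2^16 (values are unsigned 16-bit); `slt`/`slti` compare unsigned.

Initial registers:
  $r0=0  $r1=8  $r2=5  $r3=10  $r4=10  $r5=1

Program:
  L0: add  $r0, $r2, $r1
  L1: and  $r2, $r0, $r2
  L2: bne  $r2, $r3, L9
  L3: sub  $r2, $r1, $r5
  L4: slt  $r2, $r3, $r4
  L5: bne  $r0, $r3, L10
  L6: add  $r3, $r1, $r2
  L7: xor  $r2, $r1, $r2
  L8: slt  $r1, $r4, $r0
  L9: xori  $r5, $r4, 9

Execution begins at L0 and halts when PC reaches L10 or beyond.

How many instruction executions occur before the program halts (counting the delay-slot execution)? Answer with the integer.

[0] add  $r0, $r2, $r1  →  {$r0:0, $r1:8, $r2:5, $r3:10, $r4:10, $r5:1}
[1] and  $r2, $r0, $r2  →  {$r0:0, $r1:8, $r2:0, $r3:10, $r4:10, $r5:1}
[2] bne  $r2, $r3, L9  →  {$r0:0, $r1:8, $r2:0, $r3:10, $r4:10, $r5:1}  ⟨branch taken⟩
[3] sub  $r2, $r1, $r5  →  {$r0:0, $r1:8, $r2:7, $r3:10, $r4:10, $r5:1}
[9] xori  $r5, $r4, 9  →  {$r0:0, $r1:8, $r2:7, $r3:10, $r4:10, $r5:3}

5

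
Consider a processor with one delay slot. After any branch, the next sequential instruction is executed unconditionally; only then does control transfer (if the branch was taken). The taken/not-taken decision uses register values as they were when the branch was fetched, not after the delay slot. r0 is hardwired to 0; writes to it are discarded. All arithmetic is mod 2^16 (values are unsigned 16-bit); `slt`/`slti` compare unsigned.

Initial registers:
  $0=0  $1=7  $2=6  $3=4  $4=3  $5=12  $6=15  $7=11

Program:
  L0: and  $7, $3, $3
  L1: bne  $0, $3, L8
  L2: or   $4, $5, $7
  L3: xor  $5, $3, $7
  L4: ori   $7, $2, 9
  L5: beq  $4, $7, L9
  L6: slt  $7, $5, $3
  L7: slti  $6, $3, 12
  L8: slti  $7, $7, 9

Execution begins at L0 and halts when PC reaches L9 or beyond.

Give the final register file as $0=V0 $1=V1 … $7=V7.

PC=0  and  $7, $3, $3        | $0=0 $1=7 $2=6 $3=4 $4=3 $5=12 $6=15 $7=4
PC=1  bne  $0, $3, L8        | $0=0 $1=7 $2=6 $3=4 $4=3 $5=12 $6=15 $7=4  [TAKEN]
PC=2  or   $4, $5, $7        | $0=0 $1=7 $2=6 $3=4 $4=12 $5=12 $6=15 $7=4
PC=8  slti  $7, $7, 9        | $0=0 $1=7 $2=6 $3=4 $4=12 $5=12 $6=15 $7=1

$0=0 $1=7 $2=6 $3=4 $4=12 $5=12 $6=15 $7=1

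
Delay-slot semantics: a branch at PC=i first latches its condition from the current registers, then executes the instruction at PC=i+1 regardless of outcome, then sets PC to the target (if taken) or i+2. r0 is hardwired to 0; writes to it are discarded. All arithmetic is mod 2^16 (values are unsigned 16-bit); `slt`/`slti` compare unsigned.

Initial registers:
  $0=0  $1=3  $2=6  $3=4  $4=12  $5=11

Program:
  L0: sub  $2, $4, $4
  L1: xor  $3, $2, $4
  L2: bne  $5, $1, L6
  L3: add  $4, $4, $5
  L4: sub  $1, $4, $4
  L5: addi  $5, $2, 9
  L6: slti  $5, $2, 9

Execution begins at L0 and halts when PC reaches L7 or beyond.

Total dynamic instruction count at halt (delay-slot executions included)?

PC=0  sub  $2, $4, $4        | $0=0 $1=3 $2=0 $3=4 $4=12 $5=11
PC=1  xor  $3, $2, $4        | $0=0 $1=3 $2=0 $3=12 $4=12 $5=11
PC=2  bne  $5, $1, L6        | $0=0 $1=3 $2=0 $3=12 $4=12 $5=11  [TAKEN]
PC=3  add  $4, $4, $5        | $0=0 $1=3 $2=0 $3=12 $4=23 $5=11
PC=6  slti  $5, $2, 9        | $0=0 $1=3 $2=0 $3=12 $4=23 $5=1

5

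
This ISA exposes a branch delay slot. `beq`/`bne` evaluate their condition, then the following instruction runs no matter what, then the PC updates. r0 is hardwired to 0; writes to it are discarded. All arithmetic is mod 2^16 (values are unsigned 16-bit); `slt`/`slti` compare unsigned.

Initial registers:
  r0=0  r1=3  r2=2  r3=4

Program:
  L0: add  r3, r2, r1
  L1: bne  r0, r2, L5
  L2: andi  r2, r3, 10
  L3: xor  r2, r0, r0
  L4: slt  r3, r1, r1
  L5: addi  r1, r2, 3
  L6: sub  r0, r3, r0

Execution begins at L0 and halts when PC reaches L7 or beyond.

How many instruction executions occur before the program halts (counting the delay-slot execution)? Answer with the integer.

#0 add  r3, r2, r1 ; 0/3/2/5
#1 bne  r0, r2, L5 ; 0/3/2/5 ; →target
#2 andi  r2, r3, 10 ; 0/3/0/5
#5 addi  r1, r2, 3 ; 0/3/0/5
#6 sub  r0, r3, r0 ; 0/3/0/5

5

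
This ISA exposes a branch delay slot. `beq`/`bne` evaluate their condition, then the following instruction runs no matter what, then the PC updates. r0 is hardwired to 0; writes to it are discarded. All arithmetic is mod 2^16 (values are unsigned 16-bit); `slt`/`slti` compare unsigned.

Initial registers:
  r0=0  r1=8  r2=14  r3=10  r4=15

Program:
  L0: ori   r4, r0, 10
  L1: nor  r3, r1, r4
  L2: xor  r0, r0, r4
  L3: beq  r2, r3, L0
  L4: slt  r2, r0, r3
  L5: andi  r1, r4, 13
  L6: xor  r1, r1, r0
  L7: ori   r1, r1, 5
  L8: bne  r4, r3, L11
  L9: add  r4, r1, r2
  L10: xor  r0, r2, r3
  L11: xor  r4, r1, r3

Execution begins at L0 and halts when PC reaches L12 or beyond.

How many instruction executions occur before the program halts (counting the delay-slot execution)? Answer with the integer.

  step pc=0: ori   r4, r0, 10  regs=(0,8,14,10,10)
  step pc=1: nor  r3, r1, r4  regs=(0,8,14,65525,10)
  step pc=2: xor  r0, r0, r4  regs=(0,8,14,65525,10)
  step pc=3: beq  r2, r3, L0  cond=F  regs=(0,8,14,65525,10)
  step pc=4: slt  r2, r0, r3  regs=(0,8,1,65525,10)
  step pc=5: andi  r1, r4, 13  regs=(0,8,1,65525,10)
  step pc=6: xor  r1, r1, r0  regs=(0,8,1,65525,10)
  step pc=7: ori   r1, r1, 5  regs=(0,13,1,65525,10)
  step pc=8: bne  r4, r3, L11  cond=T  regs=(0,13,1,65525,10)
  step pc=9: add  r4, r1, r2  regs=(0,13,1,65525,14)
  step pc=11: xor  r4, r1, r3  regs=(0,13,1,65525,65528)

11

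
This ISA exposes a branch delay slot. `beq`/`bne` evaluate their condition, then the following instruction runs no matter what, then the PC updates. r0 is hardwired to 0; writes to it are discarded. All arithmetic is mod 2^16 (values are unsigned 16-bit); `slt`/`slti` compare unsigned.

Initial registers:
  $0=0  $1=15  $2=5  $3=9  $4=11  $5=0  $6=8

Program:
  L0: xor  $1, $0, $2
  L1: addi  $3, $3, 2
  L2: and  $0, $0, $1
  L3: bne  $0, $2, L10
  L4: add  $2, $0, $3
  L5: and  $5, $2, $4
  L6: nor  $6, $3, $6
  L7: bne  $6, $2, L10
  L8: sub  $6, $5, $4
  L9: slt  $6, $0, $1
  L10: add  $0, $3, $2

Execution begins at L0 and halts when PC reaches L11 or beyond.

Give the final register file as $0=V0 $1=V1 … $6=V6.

PC=0  xor  $1, $0, $2        | $0=0 $1=5 $2=5 $3=9 $4=11 $5=0 $6=8
PC=1  addi  $3, $3, 2        | $0=0 $1=5 $2=5 $3=11 $4=11 $5=0 $6=8
PC=2  and  $0, $0, $1        | $0=0 $1=5 $2=5 $3=11 $4=11 $5=0 $6=8
PC=3  bne  $0, $2, L10       | $0=0 $1=5 $2=5 $3=11 $4=11 $5=0 $6=8  [TAKEN]
PC=4  add  $2, $0, $3        | $0=0 $1=5 $2=11 $3=11 $4=11 $5=0 $6=8
PC=10 add  $0, $3, $2        | $0=0 $1=5 $2=11 $3=11 $4=11 $5=0 $6=8

$0=0 $1=5 $2=11 $3=11 $4=11 $5=0 $6=8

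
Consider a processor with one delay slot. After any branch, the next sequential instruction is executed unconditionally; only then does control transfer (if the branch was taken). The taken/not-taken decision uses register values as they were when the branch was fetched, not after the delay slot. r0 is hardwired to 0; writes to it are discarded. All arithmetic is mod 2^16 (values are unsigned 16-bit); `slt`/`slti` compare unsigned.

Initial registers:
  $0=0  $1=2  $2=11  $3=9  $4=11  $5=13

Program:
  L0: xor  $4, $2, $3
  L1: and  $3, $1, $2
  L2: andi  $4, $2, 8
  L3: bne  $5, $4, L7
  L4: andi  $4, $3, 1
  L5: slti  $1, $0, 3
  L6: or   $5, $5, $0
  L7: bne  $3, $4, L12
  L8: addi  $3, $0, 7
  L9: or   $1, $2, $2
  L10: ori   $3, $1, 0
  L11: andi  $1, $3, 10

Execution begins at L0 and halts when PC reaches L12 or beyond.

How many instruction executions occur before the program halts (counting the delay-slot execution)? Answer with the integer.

PC=0  xor  $4, $2, $3        | $0=0 $1=2 $2=11 $3=9 $4=2 $5=13
PC=1  and  $3, $1, $2        | $0=0 $1=2 $2=11 $3=2 $4=2 $5=13
PC=2  andi  $4, $2, 8        | $0=0 $1=2 $2=11 $3=2 $4=8 $5=13
PC=3  bne  $5, $4, L7        | $0=0 $1=2 $2=11 $3=2 $4=8 $5=13  [TAKEN]
PC=4  andi  $4, $3, 1        | $0=0 $1=2 $2=11 $3=2 $4=0 $5=13
PC=7  bne  $3, $4, L12       | $0=0 $1=2 $2=11 $3=2 $4=0 $5=13  [TAKEN]
PC=8  addi  $3, $0, 7        | $0=0 $1=2 $2=11 $3=7 $4=0 $5=13

7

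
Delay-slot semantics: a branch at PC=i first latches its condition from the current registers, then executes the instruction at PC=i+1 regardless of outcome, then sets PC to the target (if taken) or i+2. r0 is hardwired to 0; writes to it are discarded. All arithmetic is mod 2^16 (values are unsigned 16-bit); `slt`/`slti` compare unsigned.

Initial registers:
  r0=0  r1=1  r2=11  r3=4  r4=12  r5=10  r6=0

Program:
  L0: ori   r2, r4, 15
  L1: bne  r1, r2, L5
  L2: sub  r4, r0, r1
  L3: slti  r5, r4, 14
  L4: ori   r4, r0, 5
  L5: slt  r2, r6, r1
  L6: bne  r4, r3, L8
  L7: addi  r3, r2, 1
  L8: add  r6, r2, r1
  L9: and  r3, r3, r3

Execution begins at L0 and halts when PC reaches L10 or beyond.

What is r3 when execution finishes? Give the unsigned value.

[0] ori   r2, r4, 15  →  {r0:0, r1:1, r2:15, r3:4, r4:12, r5:10, r6:0}
[1] bne  r1, r2, L5  →  {r0:0, r1:1, r2:15, r3:4, r4:12, r5:10, r6:0}  ⟨branch taken⟩
[2] sub  r4, r0, r1  →  {r0:0, r1:1, r2:15, r3:4, r4:65535, r5:10, r6:0}
[5] slt  r2, r6, r1  →  {r0:0, r1:1, r2:1, r3:4, r4:65535, r5:10, r6:0}
[6] bne  r4, r3, L8  →  {r0:0, r1:1, r2:1, r3:4, r4:65535, r5:10, r6:0}  ⟨branch taken⟩
[7] addi  r3, r2, 1  →  {r0:0, r1:1, r2:1, r3:2, r4:65535, r5:10, r6:0}
[8] add  r6, r2, r1  →  {r0:0, r1:1, r2:1, r3:2, r4:65535, r5:10, r6:2}
[9] and  r3, r3, r3  →  {r0:0, r1:1, r2:1, r3:2, r4:65535, r5:10, r6:2}

2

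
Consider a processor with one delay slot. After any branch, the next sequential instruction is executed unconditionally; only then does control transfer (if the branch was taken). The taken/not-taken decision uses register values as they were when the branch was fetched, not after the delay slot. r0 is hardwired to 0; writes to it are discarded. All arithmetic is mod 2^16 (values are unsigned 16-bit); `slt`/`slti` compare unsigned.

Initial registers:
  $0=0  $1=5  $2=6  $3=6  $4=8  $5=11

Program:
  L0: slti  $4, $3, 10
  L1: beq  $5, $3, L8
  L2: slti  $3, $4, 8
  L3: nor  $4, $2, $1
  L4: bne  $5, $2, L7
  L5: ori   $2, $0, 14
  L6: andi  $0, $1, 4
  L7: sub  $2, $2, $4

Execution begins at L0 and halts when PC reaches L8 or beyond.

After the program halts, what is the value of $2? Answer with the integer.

22

#0 slti  $4, $3, 10 ; 0/5/6/6/1/11
#1 beq  $5, $3, L8 ; 0/5/6/6/1/11 ; →fallthru
#2 slti  $3, $4, 8 ; 0/5/6/1/1/11
#3 nor  $4, $2, $1 ; 0/5/6/1/65528/11
#4 bne  $5, $2, L7 ; 0/5/6/1/65528/11 ; →target
#5 ori   $2, $0, 14 ; 0/5/14/1/65528/11
#7 sub  $2, $2, $4 ; 0/5/22/1/65528/11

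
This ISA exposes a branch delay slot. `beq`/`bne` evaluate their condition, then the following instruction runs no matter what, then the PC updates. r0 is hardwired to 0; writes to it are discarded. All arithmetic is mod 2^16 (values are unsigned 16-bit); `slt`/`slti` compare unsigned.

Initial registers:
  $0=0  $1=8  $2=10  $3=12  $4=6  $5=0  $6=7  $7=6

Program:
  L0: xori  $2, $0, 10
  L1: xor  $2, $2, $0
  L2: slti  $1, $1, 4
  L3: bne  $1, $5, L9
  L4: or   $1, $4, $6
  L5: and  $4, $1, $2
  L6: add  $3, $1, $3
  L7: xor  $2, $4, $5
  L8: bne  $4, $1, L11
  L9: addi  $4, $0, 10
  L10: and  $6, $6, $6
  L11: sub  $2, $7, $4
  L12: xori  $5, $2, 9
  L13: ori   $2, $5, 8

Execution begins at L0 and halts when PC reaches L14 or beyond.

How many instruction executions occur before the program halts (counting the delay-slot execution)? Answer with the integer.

13

PC=0  xori  $2, $0, 10       | $0=0 $1=8 $2=10 $3=12 $4=6 $5=0 $6=7 $7=6
PC=1  xor  $2, $2, $0        | $0=0 $1=8 $2=10 $3=12 $4=6 $5=0 $6=7 $7=6
PC=2  slti  $1, $1, 4        | $0=0 $1=0 $2=10 $3=12 $4=6 $5=0 $6=7 $7=6
PC=3  bne  $1, $5, L9        | $0=0 $1=0 $2=10 $3=12 $4=6 $5=0 $6=7 $7=6  [not taken]
PC=4  or   $1, $4, $6        | $0=0 $1=7 $2=10 $3=12 $4=6 $5=0 $6=7 $7=6
PC=5  and  $4, $1, $2        | $0=0 $1=7 $2=10 $3=12 $4=2 $5=0 $6=7 $7=6
PC=6  add  $3, $1, $3        | $0=0 $1=7 $2=10 $3=19 $4=2 $5=0 $6=7 $7=6
PC=7  xor  $2, $4, $5        | $0=0 $1=7 $2=2 $3=19 $4=2 $5=0 $6=7 $7=6
PC=8  bne  $4, $1, L11       | $0=0 $1=7 $2=2 $3=19 $4=2 $5=0 $6=7 $7=6  [TAKEN]
PC=9  addi  $4, $0, 10       | $0=0 $1=7 $2=2 $3=19 $4=10 $5=0 $6=7 $7=6
PC=11 sub  $2, $7, $4        | $0=0 $1=7 $2=65532 $3=19 $4=10 $5=0 $6=7 $7=6
PC=12 xori  $5, $2, 9        | $0=0 $1=7 $2=65532 $3=19 $4=10 $5=65525 $6=7 $7=6
PC=13 ori   $2, $5, 8        | $0=0 $1=7 $2=65533 $3=19 $4=10 $5=65525 $6=7 $7=6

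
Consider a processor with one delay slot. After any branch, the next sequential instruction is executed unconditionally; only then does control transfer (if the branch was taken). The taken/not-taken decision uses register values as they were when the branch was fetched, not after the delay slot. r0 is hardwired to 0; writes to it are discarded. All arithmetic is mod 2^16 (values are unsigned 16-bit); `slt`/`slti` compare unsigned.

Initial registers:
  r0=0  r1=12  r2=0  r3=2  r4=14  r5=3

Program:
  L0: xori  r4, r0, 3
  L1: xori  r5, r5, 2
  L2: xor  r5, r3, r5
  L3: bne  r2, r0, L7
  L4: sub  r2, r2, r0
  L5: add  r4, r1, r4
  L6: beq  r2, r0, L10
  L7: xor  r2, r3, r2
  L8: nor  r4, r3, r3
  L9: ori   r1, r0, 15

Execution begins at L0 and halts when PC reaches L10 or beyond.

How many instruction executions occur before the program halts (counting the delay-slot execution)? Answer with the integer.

#0 xori  r4, r0, 3 ; 0/12/0/2/3/3
#1 xori  r5, r5, 2 ; 0/12/0/2/3/1
#2 xor  r5, r3, r5 ; 0/12/0/2/3/3
#3 bne  r2, r0, L7 ; 0/12/0/2/3/3 ; →fallthru
#4 sub  r2, r2, r0 ; 0/12/0/2/3/3
#5 add  r4, r1, r4 ; 0/12/0/2/15/3
#6 beq  r2, r0, L10 ; 0/12/0/2/15/3 ; →target
#7 xor  r2, r3, r2 ; 0/12/2/2/15/3

8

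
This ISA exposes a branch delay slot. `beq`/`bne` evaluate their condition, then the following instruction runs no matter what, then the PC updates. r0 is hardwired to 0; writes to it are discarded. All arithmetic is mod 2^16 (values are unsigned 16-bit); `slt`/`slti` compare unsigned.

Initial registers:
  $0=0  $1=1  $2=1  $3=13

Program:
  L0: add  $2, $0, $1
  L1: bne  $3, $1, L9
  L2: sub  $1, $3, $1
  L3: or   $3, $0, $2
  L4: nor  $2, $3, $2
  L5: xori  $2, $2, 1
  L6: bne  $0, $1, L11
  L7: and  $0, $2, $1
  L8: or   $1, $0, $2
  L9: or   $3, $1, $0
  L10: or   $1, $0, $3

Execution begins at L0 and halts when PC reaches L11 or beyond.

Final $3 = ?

#0 add  $2, $0, $1 ; 0/1/1/13
#1 bne  $3, $1, L9 ; 0/1/1/13 ; →target
#2 sub  $1, $3, $1 ; 0/12/1/13
#9 or   $3, $1, $0 ; 0/12/1/12
#10 or   $1, $0, $3 ; 0/12/1/12

12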